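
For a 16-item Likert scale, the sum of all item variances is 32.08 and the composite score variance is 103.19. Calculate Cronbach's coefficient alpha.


alpha = (k/(k-1)) * (1 - sum(si^2)/s_total^2)
= (16/15) * (1 - 32.08/103.19)
alpha = 0.7351

0.7351


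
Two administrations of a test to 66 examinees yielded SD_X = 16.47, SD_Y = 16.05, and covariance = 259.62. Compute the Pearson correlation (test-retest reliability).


r = cov(X,Y) / (SD_X * SD_Y)
r = 259.62 / (16.47 * 16.05)
r = 259.62 / 264.3435
r = 0.9821

0.9821


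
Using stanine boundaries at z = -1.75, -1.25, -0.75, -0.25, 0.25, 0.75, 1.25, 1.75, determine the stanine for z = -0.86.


Stanine boundaries: [-1.75, -1.25, -0.75, -0.25, 0.25, 0.75, 1.25, 1.75]
z = -0.86
Check each boundary:
  z >= -1.75 -> could be stanine 2
  z >= -1.25 -> could be stanine 3
  z < -0.75
  z < -0.25
  z < 0.25
  z < 0.75
  z < 1.25
  z < 1.75
Highest qualifying boundary gives stanine = 3

3


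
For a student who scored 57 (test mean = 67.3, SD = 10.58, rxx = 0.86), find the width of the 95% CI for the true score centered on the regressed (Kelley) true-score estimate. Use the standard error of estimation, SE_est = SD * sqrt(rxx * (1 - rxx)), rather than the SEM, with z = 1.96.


True score estimate = 0.86*57 + 0.14*67.3 = 58.442
SE_est = SD * sqrt(rxx * (1 - rxx)) = 10.58 * sqrt(0.86 * 0.14) = 10.58 * sqrt(0.1204) = 3.671123
CI = T_est +/- z * SE_est, so width = 2 * z * SE_est = 2 * 1.96 * 3.671123
Width = 14.3908

14.3908


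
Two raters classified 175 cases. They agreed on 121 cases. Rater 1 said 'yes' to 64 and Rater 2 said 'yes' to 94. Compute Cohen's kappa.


P_o = 121/175 = 0.691429
P_e = (64*94 + 111*81) / 30625 = 0.490024
kappa = (P_o - P_e) / (1 - P_e)
kappa = (0.691429 - 0.490024) / (1 - 0.490024)
kappa = 0.3949

0.3949


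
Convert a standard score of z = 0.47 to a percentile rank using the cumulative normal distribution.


CDF(z) = 0.5 * (1 + erf(z/sqrt(2)))
erf(0.3323) = 0.3616
CDF = 0.6808
Percentile rank = 0.6808 * 100 = 68.08

68.08


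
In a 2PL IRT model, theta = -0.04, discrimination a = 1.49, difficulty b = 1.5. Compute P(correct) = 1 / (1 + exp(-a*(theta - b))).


a*(theta - b) = 1.49 * (-0.04 - 1.5) = -2.2946
exp(--2.2946) = 9.9205
P = 1 / (1 + 9.9205)
P = 0.0916

0.0916


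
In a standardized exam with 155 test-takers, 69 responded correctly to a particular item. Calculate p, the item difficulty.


Item difficulty p = number correct / total examinees
p = 69 / 155
p = 0.4452

0.4452


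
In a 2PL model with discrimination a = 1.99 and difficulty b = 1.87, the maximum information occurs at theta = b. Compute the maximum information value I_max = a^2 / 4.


For 2PL, max info at theta = b = 1.87
I_max = a^2 / 4 = 1.99^2 / 4
= 3.9601 / 4
I_max = 0.99

0.99


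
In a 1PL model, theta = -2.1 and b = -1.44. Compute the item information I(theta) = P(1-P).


P = 1/(1+exp(-(-2.1--1.44))) = 0.3407
I = P*(1-P) = 0.3407 * 0.6593
I = 0.2246

0.2246


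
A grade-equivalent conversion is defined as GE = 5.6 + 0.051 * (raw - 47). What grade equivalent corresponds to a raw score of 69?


raw - median = 69 - 47 = 22
slope * diff = 0.051 * 22 = 1.122
GE = 5.6 + 1.122
GE = 6.722

6.722


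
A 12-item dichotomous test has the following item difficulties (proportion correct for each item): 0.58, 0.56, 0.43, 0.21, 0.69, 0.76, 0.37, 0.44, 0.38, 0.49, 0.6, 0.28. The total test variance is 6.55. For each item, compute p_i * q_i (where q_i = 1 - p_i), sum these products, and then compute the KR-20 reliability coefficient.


For each item, compute p_i * q_i:
  Item 1: 0.58 * 0.42 = 0.2436
  Item 2: 0.56 * 0.44 = 0.2464
  Item 3: 0.43 * 0.57 = 0.2451
  Item 4: 0.21 * 0.79 = 0.1659
  Item 5: 0.69 * 0.31 = 0.2139
  Item 6: 0.76 * 0.24 = 0.1824
  Item 7: 0.37 * 0.63 = 0.2331
  Item 8: 0.44 * 0.56 = 0.2464
  Item 9: 0.38 * 0.62 = 0.2356
  Item 10: 0.49 * 0.51 = 0.2499
  Item 11: 0.6 * 0.4 = 0.24
  Item 12: 0.28 * 0.72 = 0.2016
Sum(p_i * q_i) = 0.2436 + 0.2464 + 0.2451 + 0.1659 + 0.2139 + 0.1824 + 0.2331 + 0.2464 + 0.2356 + 0.2499 + 0.24 + 0.2016 = 2.7039
KR-20 = (k/(k-1)) * (1 - Sum(p_i*q_i) / Var_total)
= (12/11) * (1 - 2.7039/6.55)
= 1.0909 * 0.5872
KR-20 = 0.6406

0.6406


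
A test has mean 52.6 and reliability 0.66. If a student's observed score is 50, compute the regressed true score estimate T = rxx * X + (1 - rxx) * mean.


T_est = rxx * X + (1 - rxx) * mean
T_est = 0.66 * 50 + 0.34 * 52.6
T_est = 33.0 + 17.884
T_est = 50.884

50.884


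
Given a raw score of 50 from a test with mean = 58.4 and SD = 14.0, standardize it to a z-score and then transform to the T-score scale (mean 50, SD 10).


z = (X - mean) / SD = (50 - 58.4) / 14.0
z = -8.4 / 14.0
z = -0.6
T-score = T = 50 + 10z
Carry z at full precision (z = -8.4 / 14.0) into the conversion:
T-score = 50 + 10 * (-8.4 / 14.0) = 50 + -84 / 14.0
T-score = 50 + -6.0
T-score = 44.0

44.0


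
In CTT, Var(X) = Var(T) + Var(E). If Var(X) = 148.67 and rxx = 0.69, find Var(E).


var_true = rxx * var_obs = 0.69 * 148.67 = 102.5823
var_error = var_obs - var_true
var_error = 148.67 - 102.5823
var_error = 46.0877

46.0877


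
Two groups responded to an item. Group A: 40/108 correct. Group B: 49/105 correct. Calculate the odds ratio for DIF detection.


Odds_A = 40/68 = 0.5882
Odds_B = 49/56 = 0.875
OR = Odds_A / Odds_B = 0.5882 / 0.875
Exactly, OR = (40 * 56) / (68 * 49) = 2240 / 3332
OR = 0.6723

0.6723


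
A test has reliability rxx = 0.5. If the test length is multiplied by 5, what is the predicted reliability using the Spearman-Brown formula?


r_new = (n * rxx) / (1 + (n-1) * rxx)
r_new = (5 * 0.5) / (1 + 4 * 0.5)
r_new = 2.5 / 3.0
r_new = 0.8333

0.8333


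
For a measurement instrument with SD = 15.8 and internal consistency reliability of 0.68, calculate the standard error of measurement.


SEM = SD * sqrt(1 - rxx)
SEM = 15.8 * sqrt(1 - 0.68)
SEM = 15.8 * sqrt(0.32) = 15.8 * 0.565685
SEM = 8.9378

8.9378


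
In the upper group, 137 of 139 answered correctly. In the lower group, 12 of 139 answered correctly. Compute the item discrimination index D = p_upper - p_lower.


p_upper = 137/139 = 0.9856
p_lower = 12/139 = 0.0863
D = 0.9856 - 0.0863 = 0.8993

0.8993


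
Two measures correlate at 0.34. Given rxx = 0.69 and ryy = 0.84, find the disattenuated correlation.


r_corrected = rxy / sqrt(rxx * ryy)
= 0.34 / sqrt(0.69 * 0.84)
= 0.34 / sqrt(0.5796)
= 0.34 / 0.761315
r_corrected = 0.4466

0.4466


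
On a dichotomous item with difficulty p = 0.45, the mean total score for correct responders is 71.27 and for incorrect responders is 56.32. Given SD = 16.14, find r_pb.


q = 1 - p = 0.55
rpb = ((M1 - M0) / SD) * sqrt(p * q)
rpb = ((71.27 - 56.32) / 16.14) * sqrt(0.45 * 0.55)
rpb = 0.4608

0.4608


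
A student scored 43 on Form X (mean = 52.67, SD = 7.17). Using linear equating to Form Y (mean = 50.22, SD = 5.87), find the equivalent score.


slope = SD_Y / SD_X = 5.87 / 7.17 ~ 0.8187
intercept = mean_Y - slope * mean_X = 50.22 - (5.87 / 7.17) * 52.67 ~ 7.0997
Y = slope * X + intercept. To avoid rounding drift from the rounded slope/intercept, evaluate the equivalent form Y = mean_Y + SD_Y * (X - mean_X) / SD_X at full precision:
Y = 50.22 + 5.87 * (43 - 52.67) / 7.17
Y = 50.22 - 5.87 * 9.67 / 7.17
Y = 50.22 - 56.7629 / 7.17
Y = 50.22 - 7.9167
Y = 42.3033

42.3033


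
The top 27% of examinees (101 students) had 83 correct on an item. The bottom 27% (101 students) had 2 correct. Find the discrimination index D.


p_upper = 83/101 = 0.8218
p_lower = 2/101 = 0.0198
D = 0.8218 - 0.0198 = 0.802

0.802


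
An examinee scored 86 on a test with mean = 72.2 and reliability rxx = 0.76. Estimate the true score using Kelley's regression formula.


T_est = rxx * X + (1 - rxx) * mean
T_est = 0.76 * 86 + 0.24 * 72.2
T_est = 65.36 + 17.328
T_est = 82.688

82.688


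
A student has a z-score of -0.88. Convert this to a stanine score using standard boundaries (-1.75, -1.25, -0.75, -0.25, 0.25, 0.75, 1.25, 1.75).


Stanine boundaries: [-1.75, -1.25, -0.75, -0.25, 0.25, 0.75, 1.25, 1.75]
z = -0.88
Check each boundary:
  z >= -1.75 -> could be stanine 2
  z >= -1.25 -> could be stanine 3
  z < -0.75
  z < -0.25
  z < 0.25
  z < 0.75
  z < 1.25
  z < 1.75
Highest qualifying boundary gives stanine = 3

3


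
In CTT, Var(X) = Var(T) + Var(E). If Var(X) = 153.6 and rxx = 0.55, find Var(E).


var_true = rxx * var_obs = 0.55 * 153.6 = 84.48
var_error = var_obs - var_true
var_error = 153.6 - 84.48
var_error = 69.12

69.12


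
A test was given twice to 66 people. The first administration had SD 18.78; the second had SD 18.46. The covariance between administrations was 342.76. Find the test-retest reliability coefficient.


r = cov(X,Y) / (SD_X * SD_Y)
r = 342.76 / (18.78 * 18.46)
r = 342.76 / 346.6788
r = 0.9887

0.9887


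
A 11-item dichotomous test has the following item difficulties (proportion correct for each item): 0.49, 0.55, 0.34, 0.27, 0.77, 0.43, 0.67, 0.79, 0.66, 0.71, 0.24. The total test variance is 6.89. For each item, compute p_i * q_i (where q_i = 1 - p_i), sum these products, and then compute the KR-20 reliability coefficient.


For each item, compute p_i * q_i:
  Item 1: 0.49 * 0.51 = 0.2499
  Item 2: 0.55 * 0.45 = 0.2475
  Item 3: 0.34 * 0.66 = 0.2244
  Item 4: 0.27 * 0.73 = 0.1971
  Item 5: 0.77 * 0.23 = 0.1771
  Item 6: 0.43 * 0.57 = 0.2451
  Item 7: 0.67 * 0.33 = 0.2211
  Item 8: 0.79 * 0.21 = 0.1659
  Item 9: 0.66 * 0.34 = 0.2244
  Item 10: 0.71 * 0.29 = 0.2059
  Item 11: 0.24 * 0.76 = 0.1824
Sum(p_i * q_i) = 0.2499 + 0.2475 + 0.2244 + 0.1971 + 0.1771 + 0.2451 + 0.2211 + 0.1659 + 0.2244 + 0.2059 + 0.1824 = 2.3408
KR-20 = (k/(k-1)) * (1 - Sum(p_i*q_i) / Var_total)
= (11/10) * (1 - 2.3408/6.89)
= 1.1 * 0.6603
KR-20 = 0.7263

0.7263


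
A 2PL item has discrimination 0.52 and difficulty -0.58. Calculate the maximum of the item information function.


For 2PL, max info at theta = b = -0.58
I_max = a^2 / 4 = 0.52^2 / 4
= 0.2704 / 4
I_max = 0.0676

0.0676


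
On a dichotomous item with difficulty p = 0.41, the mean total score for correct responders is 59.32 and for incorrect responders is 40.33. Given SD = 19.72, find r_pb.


q = 1 - p = 0.59
rpb = ((M1 - M0) / SD) * sqrt(p * q)
rpb = ((59.32 - 40.33) / 19.72) * sqrt(0.41 * 0.59)
rpb = 0.4736

0.4736


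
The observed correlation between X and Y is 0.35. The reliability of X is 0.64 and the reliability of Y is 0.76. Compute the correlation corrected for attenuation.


r_corrected = rxy / sqrt(rxx * ryy)
= 0.35 / sqrt(0.64 * 0.76)
= 0.35 / sqrt(0.4864)
= 0.35 / 0.697424
r_corrected = 0.5018

0.5018


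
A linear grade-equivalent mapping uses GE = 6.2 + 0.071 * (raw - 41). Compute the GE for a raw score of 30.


raw - median = 30 - 41 = -11
slope * diff = 0.071 * -11 = -0.781
GE = 6.2 + -0.781
GE = 5.419

5.419


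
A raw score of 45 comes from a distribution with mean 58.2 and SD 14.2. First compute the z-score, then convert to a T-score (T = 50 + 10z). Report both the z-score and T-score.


z = (X - mean) / SD = (45 - 58.2) / 14.2
z = -13.2 / 14.2
z = -0.9296
T-score = T = 50 + 10z
Carry z at full precision (z = -13.2 / 14.2) into the conversion:
T-score = 50 + 10 * (-13.2 / 14.2) = 50 + -132 / 14.2
T-score = 50 + -9.2958
T-score = 40.7042

40.7042


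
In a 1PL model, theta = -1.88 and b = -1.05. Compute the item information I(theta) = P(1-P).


P = 1/(1+exp(-(-1.88--1.05))) = 0.3036
I = P*(1-P) = 0.3036 * 0.6964
I = 0.2114

0.2114


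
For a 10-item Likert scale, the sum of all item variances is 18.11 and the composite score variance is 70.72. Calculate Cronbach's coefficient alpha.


alpha = (k/(k-1)) * (1 - sum(si^2)/s_total^2)
= (10/9) * (1 - 18.11/70.72)
alpha = 0.8266

0.8266


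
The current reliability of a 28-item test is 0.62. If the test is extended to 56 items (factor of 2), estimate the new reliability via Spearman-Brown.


r_new = (n * rxx) / (1 + (n-1) * rxx)
r_new = (2 * 0.62) / (1 + 1 * 0.62)
r_new = 1.24 / 1.62
r_new = 0.7654

0.7654


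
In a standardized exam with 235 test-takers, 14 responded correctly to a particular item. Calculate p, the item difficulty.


Item difficulty p = number correct / total examinees
p = 14 / 235
p = 0.0596

0.0596


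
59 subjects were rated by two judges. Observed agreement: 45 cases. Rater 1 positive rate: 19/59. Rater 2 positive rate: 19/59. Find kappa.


P_o = 45/59 = 0.762712
P_e = (19*19 + 40*40) / 3481 = 0.563344
kappa = (P_o - P_e) / (1 - P_e)
kappa = (0.762712 - 0.563344) / (1 - 0.563344)
kappa = 0.4566

0.4566


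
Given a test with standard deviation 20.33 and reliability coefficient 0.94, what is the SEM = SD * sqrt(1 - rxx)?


SEM = SD * sqrt(1 - rxx)
SEM = 20.33 * sqrt(1 - 0.94)
SEM = 20.33 * sqrt(0.06) = 20.33 * 0.244949
SEM = 4.9798

4.9798


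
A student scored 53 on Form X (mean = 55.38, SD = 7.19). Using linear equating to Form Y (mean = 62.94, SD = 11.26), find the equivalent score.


slope = SD_Y / SD_X = 11.26 / 7.19 ~ 1.5661
intercept = mean_Y - slope * mean_X = 62.94 - (11.26 / 7.19) * 55.38 ~ -23.7886
Y = slope * X + intercept. To avoid rounding drift from the rounded slope/intercept, evaluate the equivalent form Y = mean_Y + SD_Y * (X - mean_X) / SD_X at full precision:
Y = 62.94 + 11.26 * (53 - 55.38) / 7.19
Y = 62.94 - 11.26 * 2.38 / 7.19
Y = 62.94 - 26.7988 / 7.19
Y = 62.94 - 3.7272
Y = 59.2128

59.2128


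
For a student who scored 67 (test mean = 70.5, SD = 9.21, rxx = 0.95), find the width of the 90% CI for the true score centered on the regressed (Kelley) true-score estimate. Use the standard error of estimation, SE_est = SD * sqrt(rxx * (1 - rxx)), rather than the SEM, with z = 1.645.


True score estimate = 0.95*67 + 0.05*70.5 = 67.175
SE_est = SD * sqrt(rxx * (1 - rxx)) = 9.21 * sqrt(0.95 * 0.05) = 9.21 * sqrt(0.0475) = 2.007273
CI = T_est +/- z * SE_est, so width = 2 * z * SE_est = 2 * 1.645 * 2.007273
Width = 6.6039

6.6039


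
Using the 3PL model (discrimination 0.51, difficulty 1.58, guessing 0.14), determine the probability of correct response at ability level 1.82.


logit = 0.51*(1.82 - 1.58) = 0.1224
P* = 1/(1 + exp(-0.1224)) = 0.5306
P = 0.14 + (1 - 0.14) * 0.5306
P = 0.5963

0.5963


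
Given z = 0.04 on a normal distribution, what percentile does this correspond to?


CDF(z) = 0.5 * (1 + erf(z/sqrt(2)))
erf(0.0283) = 0.0319
CDF = 0.516
Percentile rank = 0.516 * 100 = 51.6

51.6


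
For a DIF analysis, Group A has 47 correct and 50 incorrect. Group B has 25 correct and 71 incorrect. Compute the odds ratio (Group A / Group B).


Odds_A = 47/50 = 0.94
Odds_B = 25/71 = 0.3521
OR = Odds_A / Odds_B = 0.94 / 0.3521
Exactly, OR = (47 * 71) / (50 * 25) = 3337 / 1250
OR = 2.6696

2.6696


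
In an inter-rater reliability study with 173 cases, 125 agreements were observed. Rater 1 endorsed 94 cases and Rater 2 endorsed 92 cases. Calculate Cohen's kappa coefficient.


P_o = 125/173 = 0.722543
P_e = (94*92 + 79*81) / 29929 = 0.502757
kappa = (P_o - P_e) / (1 - P_e)
kappa = (0.722543 - 0.502757) / (1 - 0.502757)
kappa = 0.442

0.442


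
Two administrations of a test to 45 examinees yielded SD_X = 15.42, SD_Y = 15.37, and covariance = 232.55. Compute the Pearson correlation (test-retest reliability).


r = cov(X,Y) / (SD_X * SD_Y)
r = 232.55 / (15.42 * 15.37)
r = 232.55 / 237.0054
r = 0.9812

0.9812


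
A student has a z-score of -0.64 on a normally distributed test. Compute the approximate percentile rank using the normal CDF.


CDF(z) = 0.5 * (1 + erf(z/sqrt(2)))
erf(-0.4525) = -0.4778
CDF = 0.2611
Percentile rank = 0.2611 * 100 = 26.11

26.11


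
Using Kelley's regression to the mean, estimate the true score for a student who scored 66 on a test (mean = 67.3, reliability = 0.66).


T_est = rxx * X + (1 - rxx) * mean
T_est = 0.66 * 66 + 0.34 * 67.3
T_est = 43.56 + 22.882
T_est = 66.442

66.442


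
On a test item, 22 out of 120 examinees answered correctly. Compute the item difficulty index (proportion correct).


Item difficulty p = number correct / total examinees
p = 22 / 120
p = 0.1833

0.1833


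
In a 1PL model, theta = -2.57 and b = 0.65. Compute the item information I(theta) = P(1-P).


P = 1/(1+exp(-(-2.57-0.65))) = 0.0384
I = P*(1-P) = 0.0384 * 0.9616
I = 0.0369

0.0369


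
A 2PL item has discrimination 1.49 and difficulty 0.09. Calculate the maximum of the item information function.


For 2PL, max info at theta = b = 0.09
I_max = a^2 / 4 = 1.49^2 / 4
= 2.2201 / 4
I_max = 0.555

0.555


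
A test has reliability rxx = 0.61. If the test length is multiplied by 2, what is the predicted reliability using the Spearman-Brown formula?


r_new = (n * rxx) / (1 + (n-1) * rxx)
r_new = (2 * 0.61) / (1 + 1 * 0.61)
r_new = 1.22 / 1.61
r_new = 0.7578

0.7578


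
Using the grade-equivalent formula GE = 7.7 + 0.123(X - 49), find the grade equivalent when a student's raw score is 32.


raw - median = 32 - 49 = -17
slope * diff = 0.123 * -17 = -2.091
GE = 7.7 + -2.091
GE = 5.609

5.609


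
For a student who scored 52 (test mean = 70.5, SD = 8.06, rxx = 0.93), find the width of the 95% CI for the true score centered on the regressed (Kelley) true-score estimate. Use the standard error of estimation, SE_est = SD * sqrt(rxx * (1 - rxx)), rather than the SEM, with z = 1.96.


True score estimate = 0.93*52 + 0.07*70.5 = 53.295
SE_est = SD * sqrt(rxx * (1 - rxx)) = 8.06 * sqrt(0.93 * 0.07) = 8.06 * sqrt(0.0651) = 2.056485
CI = T_est +/- z * SE_est, so width = 2 * z * SE_est = 2 * 1.96 * 2.056485
Width = 8.0614

8.0614


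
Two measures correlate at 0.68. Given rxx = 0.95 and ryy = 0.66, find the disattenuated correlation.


r_corrected = rxy / sqrt(rxx * ryy)
= 0.68 / sqrt(0.95 * 0.66)
= 0.68 / sqrt(0.627)
= 0.68 / 0.791833
r_corrected = 0.8588

0.8588


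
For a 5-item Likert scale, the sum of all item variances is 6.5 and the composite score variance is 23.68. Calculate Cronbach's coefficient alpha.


alpha = (k/(k-1)) * (1 - sum(si^2)/s_total^2)
= (5/4) * (1 - 6.5/23.68)
alpha = 0.9069

0.9069


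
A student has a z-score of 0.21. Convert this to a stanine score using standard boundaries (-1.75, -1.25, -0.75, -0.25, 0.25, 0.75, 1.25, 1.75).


Stanine boundaries: [-1.75, -1.25, -0.75, -0.25, 0.25, 0.75, 1.25, 1.75]
z = 0.21
Check each boundary:
  z >= -1.75 -> could be stanine 2
  z >= -1.25 -> could be stanine 3
  z >= -0.75 -> could be stanine 4
  z >= -0.25 -> could be stanine 5
  z < 0.25
  z < 0.75
  z < 1.25
  z < 1.75
Highest qualifying boundary gives stanine = 5

5


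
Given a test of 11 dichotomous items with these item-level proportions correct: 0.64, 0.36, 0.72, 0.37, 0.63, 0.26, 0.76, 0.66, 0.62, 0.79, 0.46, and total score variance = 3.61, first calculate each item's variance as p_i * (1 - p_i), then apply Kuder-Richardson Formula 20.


For each item, compute p_i * q_i:
  Item 1: 0.64 * 0.36 = 0.2304
  Item 2: 0.36 * 0.64 = 0.2304
  Item 3: 0.72 * 0.28 = 0.2016
  Item 4: 0.37 * 0.63 = 0.2331
  Item 5: 0.63 * 0.37 = 0.2331
  Item 6: 0.26 * 0.74 = 0.1924
  Item 7: 0.76 * 0.24 = 0.1824
  Item 8: 0.66 * 0.34 = 0.2244
  Item 9: 0.62 * 0.38 = 0.2356
  Item 10: 0.79 * 0.21 = 0.1659
  Item 11: 0.46 * 0.54 = 0.2484
Sum(p_i * q_i) = 0.2304 + 0.2304 + 0.2016 + 0.2331 + 0.2331 + 0.1924 + 0.1824 + 0.2244 + 0.2356 + 0.1659 + 0.2484 = 2.3777
KR-20 = (k/(k-1)) * (1 - Sum(p_i*q_i) / Var_total)
= (11/10) * (1 - 2.3777/3.61)
= 1.1 * 0.3414
KR-20 = 0.3755

0.3755


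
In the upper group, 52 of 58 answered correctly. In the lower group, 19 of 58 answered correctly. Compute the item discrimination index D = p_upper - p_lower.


p_upper = 52/58 = 0.8966
p_lower = 19/58 = 0.3276
D = 0.8966 - 0.3276 = 0.569

0.569


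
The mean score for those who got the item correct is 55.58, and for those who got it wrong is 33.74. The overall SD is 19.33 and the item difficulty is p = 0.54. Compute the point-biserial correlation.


q = 1 - p = 0.46
rpb = ((M1 - M0) / SD) * sqrt(p * q)
rpb = ((55.58 - 33.74) / 19.33) * sqrt(0.54 * 0.46)
rpb = 0.5631

0.5631


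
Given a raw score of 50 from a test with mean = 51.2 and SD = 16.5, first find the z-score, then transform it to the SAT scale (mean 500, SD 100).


z = (X - mean) / SD = (50 - 51.2) / 16.5
z = -1.2 / 16.5
z = -0.0727
SAT-scale = SAT = 500 + 100z
Carry z at full precision (z = -1.2 / 16.5) into the conversion:
SAT-scale = 500 + 100 * (-1.2 / 16.5) = 500 + -120 / 16.5
SAT-scale = 500 + -7.2727
SAT-scale = 492.7273

492.7273


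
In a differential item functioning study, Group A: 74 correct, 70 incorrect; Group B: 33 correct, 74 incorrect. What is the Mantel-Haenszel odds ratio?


Odds_A = 74/70 = 1.0571
Odds_B = 33/74 = 0.4459
OR = Odds_A / Odds_B = 1.0571 / 0.4459
Exactly, OR = (74 * 74) / (70 * 33) = 5476 / 2310
OR = 2.3706

2.3706


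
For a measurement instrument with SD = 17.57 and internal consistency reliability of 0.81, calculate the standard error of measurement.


SEM = SD * sqrt(1 - rxx)
SEM = 17.57 * sqrt(1 - 0.81)
SEM = 17.57 * sqrt(0.19) = 17.57 * 0.43589
SEM = 7.6586

7.6586


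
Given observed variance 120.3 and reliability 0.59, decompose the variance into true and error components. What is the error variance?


var_true = rxx * var_obs = 0.59 * 120.3 = 70.977
var_error = var_obs - var_true
var_error = 120.3 - 70.977
var_error = 49.323

49.323


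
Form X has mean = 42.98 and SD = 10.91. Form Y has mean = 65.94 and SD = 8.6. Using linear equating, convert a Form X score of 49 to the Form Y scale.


slope = SD_Y / SD_X = 8.6 / 10.91 ~ 0.7883
intercept = mean_Y - slope * mean_X = 65.94 - (8.6 / 10.91) * 42.98 ~ 32.0603
Y = slope * X + intercept. To avoid rounding drift from the rounded slope/intercept, evaluate the equivalent form Y = mean_Y + SD_Y * (X - mean_X) / SD_X at full precision:
Y = 65.94 + 8.6 * (49 - 42.98) / 10.91
Y = 65.94 + 8.6 * 6.02 / 10.91
Y = 65.94 + 51.772 / 10.91
Y = 65.94 + 4.7454
Y = 70.6854

70.6854


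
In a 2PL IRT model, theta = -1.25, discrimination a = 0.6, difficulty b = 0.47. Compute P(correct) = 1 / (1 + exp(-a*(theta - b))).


a*(theta - b) = 0.6 * (-1.25 - 0.47) = -1.032
exp(--1.032) = 2.8067
P = 1 / (1 + 2.8067)
P = 0.2627

0.2627


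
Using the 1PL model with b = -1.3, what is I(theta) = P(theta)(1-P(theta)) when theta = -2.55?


P = 1/(1+exp(-(-2.55--1.3))) = 0.2227
I = P*(1-P) = 0.2227 * 0.7773
I = 0.1731

0.1731


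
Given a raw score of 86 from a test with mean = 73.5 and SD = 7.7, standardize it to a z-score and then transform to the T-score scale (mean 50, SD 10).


z = (X - mean) / SD = (86 - 73.5) / 7.7
z = 12.5 / 7.7
z = 1.6234
T-score = T = 50 + 10z
Carry z at full precision (z = 12.5 / 7.7) into the conversion:
T-score = 50 + 10 * (12.5 / 7.7) = 50 + 125 / 7.7
T-score = 50 + 16.2338
T-score = 66.2338

66.2338


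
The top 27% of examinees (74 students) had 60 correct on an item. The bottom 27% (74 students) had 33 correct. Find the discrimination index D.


p_upper = 60/74 = 0.8108
p_lower = 33/74 = 0.4459
D = 0.8108 - 0.4459 = 0.3649

0.3649


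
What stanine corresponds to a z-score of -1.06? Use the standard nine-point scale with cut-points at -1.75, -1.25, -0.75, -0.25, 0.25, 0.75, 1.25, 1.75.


Stanine boundaries: [-1.75, -1.25, -0.75, -0.25, 0.25, 0.75, 1.25, 1.75]
z = -1.06
Check each boundary:
  z >= -1.75 -> could be stanine 2
  z >= -1.25 -> could be stanine 3
  z < -0.75
  z < -0.25
  z < 0.25
  z < 0.75
  z < 1.25
  z < 1.75
Highest qualifying boundary gives stanine = 3

3


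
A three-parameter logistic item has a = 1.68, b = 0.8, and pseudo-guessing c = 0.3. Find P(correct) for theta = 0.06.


logit = 1.68*(0.06 - 0.8) = -1.2432
P* = 1/(1 + exp(--1.2432)) = 0.2239
P = 0.3 + (1 - 0.3) * 0.2239
P = 0.4567

0.4567


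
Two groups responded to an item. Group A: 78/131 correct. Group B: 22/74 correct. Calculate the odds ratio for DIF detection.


Odds_A = 78/53 = 1.4717
Odds_B = 22/52 = 0.4231
OR = Odds_A / Odds_B = 1.4717 / 0.4231
Exactly, OR = (78 * 52) / (53 * 22) = 4056 / 1166
OR = 3.4786

3.4786


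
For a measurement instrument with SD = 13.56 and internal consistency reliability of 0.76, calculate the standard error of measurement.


SEM = SD * sqrt(1 - rxx)
SEM = 13.56 * sqrt(1 - 0.76)
SEM = 13.56 * sqrt(0.24) = 13.56 * 0.489898
SEM = 6.643

6.643


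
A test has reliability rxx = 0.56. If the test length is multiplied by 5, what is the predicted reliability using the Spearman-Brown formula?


r_new = (n * rxx) / (1 + (n-1) * rxx)
r_new = (5 * 0.56) / (1 + 4 * 0.56)
r_new = 2.8 / 3.24
r_new = 0.8642

0.8642


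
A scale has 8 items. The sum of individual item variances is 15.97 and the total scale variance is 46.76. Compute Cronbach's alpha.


alpha = (k/(k-1)) * (1 - sum(si^2)/s_total^2)
= (8/7) * (1 - 15.97/46.76)
alpha = 0.7525

0.7525


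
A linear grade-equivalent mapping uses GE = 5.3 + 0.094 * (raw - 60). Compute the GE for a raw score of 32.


raw - median = 32 - 60 = -28
slope * diff = 0.094 * -28 = -2.632
GE = 5.3 + -2.632
GE = 2.668

2.668


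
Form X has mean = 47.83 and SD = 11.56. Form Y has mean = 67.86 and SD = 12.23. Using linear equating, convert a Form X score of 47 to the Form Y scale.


slope = SD_Y / SD_X = 12.23 / 11.56 ~ 1.058
intercept = mean_Y - slope * mean_X = 67.86 - (12.23 / 11.56) * 47.83 ~ 17.2578
Y = slope * X + intercept. To avoid rounding drift from the rounded slope/intercept, evaluate the equivalent form Y = mean_Y + SD_Y * (X - mean_X) / SD_X at full precision:
Y = 67.86 + 12.23 * (47 - 47.83) / 11.56
Y = 67.86 - 12.23 * 0.83 / 11.56
Y = 67.86 - 10.1509 / 11.56
Y = 67.86 - 0.8781
Y = 66.9819

66.9819


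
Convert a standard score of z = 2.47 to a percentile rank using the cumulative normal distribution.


CDF(z) = 0.5 * (1 + erf(z/sqrt(2)))
erf(1.7466) = 0.9865
CDF = 0.9932
Percentile rank = 0.9932 * 100 = 99.32

99.32


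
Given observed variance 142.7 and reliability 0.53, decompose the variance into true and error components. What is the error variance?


var_true = rxx * var_obs = 0.53 * 142.7 = 75.631
var_error = var_obs - var_true
var_error = 142.7 - 75.631
var_error = 67.069

67.069


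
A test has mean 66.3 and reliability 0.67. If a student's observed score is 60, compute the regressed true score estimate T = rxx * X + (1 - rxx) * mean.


T_est = rxx * X + (1 - rxx) * mean
T_est = 0.67 * 60 + 0.33 * 66.3
T_est = 40.2 + 21.879
T_est = 62.079

62.079


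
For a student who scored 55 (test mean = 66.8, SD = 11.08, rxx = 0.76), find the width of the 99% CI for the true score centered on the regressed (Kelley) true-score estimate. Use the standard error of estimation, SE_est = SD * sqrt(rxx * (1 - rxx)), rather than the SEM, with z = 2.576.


True score estimate = 0.76*55 + 0.24*66.8 = 57.832
SE_est = SD * sqrt(rxx * (1 - rxx)) = 11.08 * sqrt(0.76 * 0.24) = 11.08 * sqrt(0.1824) = 4.732081
CI = T_est +/- z * SE_est, so width = 2 * z * SE_est = 2 * 2.576 * 4.732081
Width = 24.3797

24.3797


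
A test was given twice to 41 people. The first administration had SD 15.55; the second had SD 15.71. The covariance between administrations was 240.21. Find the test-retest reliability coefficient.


r = cov(X,Y) / (SD_X * SD_Y)
r = 240.21 / (15.55 * 15.71)
r = 240.21 / 244.2905
r = 0.9833

0.9833


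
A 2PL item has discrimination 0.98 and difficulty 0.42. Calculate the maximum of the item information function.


For 2PL, max info at theta = b = 0.42
I_max = a^2 / 4 = 0.98^2 / 4
= 0.9604 / 4
I_max = 0.2401

0.2401


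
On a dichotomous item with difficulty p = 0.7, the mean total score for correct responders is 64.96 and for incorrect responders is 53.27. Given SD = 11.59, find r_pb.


q = 1 - p = 0.3
rpb = ((M1 - M0) / SD) * sqrt(p * q)
rpb = ((64.96 - 53.27) / 11.59) * sqrt(0.7 * 0.3)
rpb = 0.4622

0.4622


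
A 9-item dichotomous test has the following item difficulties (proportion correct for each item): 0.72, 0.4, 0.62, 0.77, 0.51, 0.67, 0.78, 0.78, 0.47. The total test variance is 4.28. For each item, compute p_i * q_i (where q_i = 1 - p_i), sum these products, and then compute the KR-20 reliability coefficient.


For each item, compute p_i * q_i:
  Item 1: 0.72 * 0.28 = 0.2016
  Item 2: 0.4 * 0.6 = 0.24
  Item 3: 0.62 * 0.38 = 0.2356
  Item 4: 0.77 * 0.23 = 0.1771
  Item 5: 0.51 * 0.49 = 0.2499
  Item 6: 0.67 * 0.33 = 0.2211
  Item 7: 0.78 * 0.22 = 0.1716
  Item 8: 0.78 * 0.22 = 0.1716
  Item 9: 0.47 * 0.53 = 0.2491
Sum(p_i * q_i) = 0.2016 + 0.24 + 0.2356 + 0.1771 + 0.2499 + 0.2211 + 0.1716 + 0.1716 + 0.2491 = 1.9176
KR-20 = (k/(k-1)) * (1 - Sum(p_i*q_i) / Var_total)
= (9/8) * (1 - 1.9176/4.28)
= 1.125 * 0.552
KR-20 = 0.621

0.621


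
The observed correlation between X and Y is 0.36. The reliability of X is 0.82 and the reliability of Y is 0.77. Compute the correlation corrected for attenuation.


r_corrected = rxy / sqrt(rxx * ryy)
= 0.36 / sqrt(0.82 * 0.77)
= 0.36 / sqrt(0.6314)
= 0.36 / 0.794607
r_corrected = 0.4531

0.4531


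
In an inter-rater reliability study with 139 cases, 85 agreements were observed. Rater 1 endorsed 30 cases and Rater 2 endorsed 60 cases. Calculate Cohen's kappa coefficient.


P_o = 85/139 = 0.611511
P_e = (30*60 + 109*79) / 19321 = 0.538844
kappa = (P_o - P_e) / (1 - P_e)
kappa = (0.611511 - 0.538844) / (1 - 0.538844)
kappa = 0.1576

0.1576


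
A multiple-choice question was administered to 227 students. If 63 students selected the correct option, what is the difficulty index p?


Item difficulty p = number correct / total examinees
p = 63 / 227
p = 0.2775

0.2775


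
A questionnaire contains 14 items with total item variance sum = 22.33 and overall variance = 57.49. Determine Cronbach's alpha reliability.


alpha = (k/(k-1)) * (1 - sum(si^2)/s_total^2)
= (14/13) * (1 - 22.33/57.49)
alpha = 0.6586

0.6586


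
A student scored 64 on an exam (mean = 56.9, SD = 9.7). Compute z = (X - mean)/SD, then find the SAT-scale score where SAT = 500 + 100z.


z = (X - mean) / SD = (64 - 56.9) / 9.7
z = 7.1 / 9.7
z = 0.732
SAT-scale = SAT = 500 + 100z
Carry z at full precision (z = 7.1 / 9.7) into the conversion:
SAT-scale = 500 + 100 * (7.1 / 9.7) = 500 + 710 / 9.7
SAT-scale = 500 + 73.1959
SAT-scale = 573.1959

573.1959


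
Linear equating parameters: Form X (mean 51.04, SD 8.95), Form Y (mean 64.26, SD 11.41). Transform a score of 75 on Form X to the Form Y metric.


slope = SD_Y / SD_X = 11.41 / 8.95 ~ 1.2749
intercept = mean_Y - slope * mean_X = 64.26 - (11.41 / 8.95) * 51.04 ~ -0.8089
Y = slope * X + intercept. To avoid rounding drift from the rounded slope/intercept, evaluate the equivalent form Y = mean_Y + SD_Y * (X - mean_X) / SD_X at full precision:
Y = 64.26 + 11.41 * (75 - 51.04) / 8.95
Y = 64.26 + 11.41 * 23.96 / 8.95
Y = 64.26 + 273.3836 / 8.95
Y = 64.26 + 30.5457
Y = 94.8057

94.8057


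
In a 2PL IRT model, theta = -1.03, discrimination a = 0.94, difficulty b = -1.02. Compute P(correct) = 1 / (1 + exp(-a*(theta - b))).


a*(theta - b) = 0.94 * (-1.03 - -1.02) = -0.0094
exp(--0.0094) = 1.0094
P = 1 / (1 + 1.0094)
P = 0.4977

0.4977


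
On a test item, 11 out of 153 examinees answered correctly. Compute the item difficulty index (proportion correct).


Item difficulty p = number correct / total examinees
p = 11 / 153
p = 0.0719

0.0719


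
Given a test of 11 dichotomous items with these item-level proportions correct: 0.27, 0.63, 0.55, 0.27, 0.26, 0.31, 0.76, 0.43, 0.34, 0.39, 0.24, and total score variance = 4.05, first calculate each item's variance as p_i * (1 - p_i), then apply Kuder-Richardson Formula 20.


For each item, compute p_i * q_i:
  Item 1: 0.27 * 0.73 = 0.1971
  Item 2: 0.63 * 0.37 = 0.2331
  Item 3: 0.55 * 0.45 = 0.2475
  Item 4: 0.27 * 0.73 = 0.1971
  Item 5: 0.26 * 0.74 = 0.1924
  Item 6: 0.31 * 0.69 = 0.2139
  Item 7: 0.76 * 0.24 = 0.1824
  Item 8: 0.43 * 0.57 = 0.2451
  Item 9: 0.34 * 0.66 = 0.2244
  Item 10: 0.39 * 0.61 = 0.2379
  Item 11: 0.24 * 0.76 = 0.1824
Sum(p_i * q_i) = 0.1971 + 0.2331 + 0.2475 + 0.1971 + 0.1924 + 0.2139 + 0.1824 + 0.2451 + 0.2244 + 0.2379 + 0.1824 = 2.3533
KR-20 = (k/(k-1)) * (1 - Sum(p_i*q_i) / Var_total)
= (11/10) * (1 - 2.3533/4.05)
= 1.1 * 0.4189
KR-20 = 0.4608

0.4608


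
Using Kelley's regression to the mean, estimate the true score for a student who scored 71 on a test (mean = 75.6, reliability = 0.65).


T_est = rxx * X + (1 - rxx) * mean
T_est = 0.65 * 71 + 0.35 * 75.6
T_est = 46.15 + 26.46
T_est = 72.61

72.61


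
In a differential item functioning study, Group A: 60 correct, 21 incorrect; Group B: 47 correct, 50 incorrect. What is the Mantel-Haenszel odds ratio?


Odds_A = 60/21 = 2.8571
Odds_B = 47/50 = 0.94
OR = Odds_A / Odds_B = 2.8571 / 0.94
Exactly, OR = (60 * 50) / (21 * 47) = 3000 / 987
OR = 3.0395

3.0395


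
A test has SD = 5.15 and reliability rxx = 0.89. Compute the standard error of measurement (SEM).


SEM = SD * sqrt(1 - rxx)
SEM = 5.15 * sqrt(1 - 0.89)
SEM = 5.15 * sqrt(0.11) = 5.15 * 0.331662
SEM = 1.7081

1.7081


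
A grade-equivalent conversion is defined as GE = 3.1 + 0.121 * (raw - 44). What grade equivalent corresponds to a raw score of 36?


raw - median = 36 - 44 = -8
slope * diff = 0.121 * -8 = -0.968
GE = 3.1 + -0.968
GE = 2.132

2.132


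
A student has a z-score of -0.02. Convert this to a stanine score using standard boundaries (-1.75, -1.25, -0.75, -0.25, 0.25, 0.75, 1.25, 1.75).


Stanine boundaries: [-1.75, -1.25, -0.75, -0.25, 0.25, 0.75, 1.25, 1.75]
z = -0.02
Check each boundary:
  z >= -1.75 -> could be stanine 2
  z >= -1.25 -> could be stanine 3
  z >= -0.75 -> could be stanine 4
  z >= -0.25 -> could be stanine 5
  z < 0.25
  z < 0.75
  z < 1.25
  z < 1.75
Highest qualifying boundary gives stanine = 5

5


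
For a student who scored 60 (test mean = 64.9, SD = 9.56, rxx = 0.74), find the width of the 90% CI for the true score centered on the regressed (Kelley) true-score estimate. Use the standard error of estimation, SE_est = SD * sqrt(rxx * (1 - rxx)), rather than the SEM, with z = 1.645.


True score estimate = 0.74*60 + 0.26*64.9 = 61.274
SE_est = SD * sqrt(rxx * (1 - rxx)) = 9.56 * sqrt(0.74 * 0.26) = 9.56 * sqrt(0.1924) = 4.193343
CI = T_est +/- z * SE_est, so width = 2 * z * SE_est = 2 * 1.645 * 4.193343
Width = 13.7961

13.7961


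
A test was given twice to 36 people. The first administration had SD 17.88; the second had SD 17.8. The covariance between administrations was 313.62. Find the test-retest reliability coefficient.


r = cov(X,Y) / (SD_X * SD_Y)
r = 313.62 / (17.88 * 17.8)
r = 313.62 / 318.264
r = 0.9854

0.9854


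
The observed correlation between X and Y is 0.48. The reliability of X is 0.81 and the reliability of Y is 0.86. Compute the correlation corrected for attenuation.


r_corrected = rxy / sqrt(rxx * ryy)
= 0.48 / sqrt(0.81 * 0.86)
= 0.48 / sqrt(0.6966)
= 0.48 / 0.834626
r_corrected = 0.5751

0.5751


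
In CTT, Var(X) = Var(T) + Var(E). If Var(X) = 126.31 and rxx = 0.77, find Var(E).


var_true = rxx * var_obs = 0.77 * 126.31 = 97.2587
var_error = var_obs - var_true
var_error = 126.31 - 97.2587
var_error = 29.0513

29.0513


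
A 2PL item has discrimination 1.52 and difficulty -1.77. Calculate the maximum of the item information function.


For 2PL, max info at theta = b = -1.77
I_max = a^2 / 4 = 1.52^2 / 4
= 2.3104 / 4
I_max = 0.5776

0.5776


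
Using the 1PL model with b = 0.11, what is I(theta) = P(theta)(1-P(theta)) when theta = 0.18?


P = 1/(1+exp(-(0.18-0.11))) = 0.5175
I = P*(1-P) = 0.5175 * 0.4825
I = 0.2497

0.2497


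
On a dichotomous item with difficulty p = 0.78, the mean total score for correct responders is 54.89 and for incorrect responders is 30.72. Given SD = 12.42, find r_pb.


q = 1 - p = 0.22
rpb = ((M1 - M0) / SD) * sqrt(p * q)
rpb = ((54.89 - 30.72) / 12.42) * sqrt(0.78 * 0.22)
rpb = 0.8061

0.8061


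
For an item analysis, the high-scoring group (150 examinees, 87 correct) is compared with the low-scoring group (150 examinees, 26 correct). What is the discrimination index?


p_upper = 87/150 = 0.58
p_lower = 26/150 = 0.1733
D = 0.58 - 0.1733 = 0.4067

0.4067


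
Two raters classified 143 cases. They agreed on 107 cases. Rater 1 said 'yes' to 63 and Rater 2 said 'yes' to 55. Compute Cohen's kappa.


P_o = 107/143 = 0.748252
P_e = (63*55 + 80*88) / 20449 = 0.513717
kappa = (P_o - P_e) / (1 - P_e)
kappa = (0.748252 - 0.513717) / (1 - 0.513717)
kappa = 0.4823

0.4823


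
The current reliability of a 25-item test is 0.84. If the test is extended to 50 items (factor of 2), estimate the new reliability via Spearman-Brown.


r_new = (n * rxx) / (1 + (n-1) * rxx)
r_new = (2 * 0.84) / (1 + 1 * 0.84)
r_new = 1.68 / 1.84
r_new = 0.913

0.913


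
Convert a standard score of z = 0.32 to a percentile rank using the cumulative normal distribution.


CDF(z) = 0.5 * (1 + erf(z/sqrt(2)))
erf(0.2263) = 0.251
CDF = 0.6255
Percentile rank = 0.6255 * 100 = 62.55

62.55


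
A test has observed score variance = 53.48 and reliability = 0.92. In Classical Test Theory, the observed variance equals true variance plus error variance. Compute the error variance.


var_true = rxx * var_obs = 0.92 * 53.48 = 49.2016
var_error = var_obs - var_true
var_error = 53.48 - 49.2016
var_error = 4.2784

4.2784


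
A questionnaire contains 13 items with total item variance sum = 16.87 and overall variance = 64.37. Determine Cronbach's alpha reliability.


alpha = (k/(k-1)) * (1 - sum(si^2)/s_total^2)
= (13/12) * (1 - 16.87/64.37)
alpha = 0.7994

0.7994


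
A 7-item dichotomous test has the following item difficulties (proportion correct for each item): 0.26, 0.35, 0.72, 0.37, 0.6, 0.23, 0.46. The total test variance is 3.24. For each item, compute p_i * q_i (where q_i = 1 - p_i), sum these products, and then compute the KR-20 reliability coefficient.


For each item, compute p_i * q_i:
  Item 1: 0.26 * 0.74 = 0.1924
  Item 2: 0.35 * 0.65 = 0.2275
  Item 3: 0.72 * 0.28 = 0.2016
  Item 4: 0.37 * 0.63 = 0.2331
  Item 5: 0.6 * 0.4 = 0.24
  Item 6: 0.23 * 0.77 = 0.1771
  Item 7: 0.46 * 0.54 = 0.2484
Sum(p_i * q_i) = 0.1924 + 0.2275 + 0.2016 + 0.2331 + 0.24 + 0.1771 + 0.2484 = 1.5201
KR-20 = (k/(k-1)) * (1 - Sum(p_i*q_i) / Var_total)
= (7/6) * (1 - 1.5201/3.24)
= 1.1667 * 0.5308
KR-20 = 0.6193

0.6193


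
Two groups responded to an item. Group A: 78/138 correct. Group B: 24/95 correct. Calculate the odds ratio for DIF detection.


Odds_A = 78/60 = 1.3
Odds_B = 24/71 = 0.338
OR = Odds_A / Odds_B = 1.3 / 0.338
Exactly, OR = (78 * 71) / (60 * 24) = 5538 / 1440
OR = 3.8458

3.8458


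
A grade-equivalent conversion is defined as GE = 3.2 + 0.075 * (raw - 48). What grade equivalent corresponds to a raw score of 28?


raw - median = 28 - 48 = -20
slope * diff = 0.075 * -20 = -1.5
GE = 3.2 + -1.5
GE = 1.7

1.7


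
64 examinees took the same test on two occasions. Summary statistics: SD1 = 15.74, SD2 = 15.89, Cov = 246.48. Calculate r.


r = cov(X,Y) / (SD_X * SD_Y)
r = 246.48 / (15.74 * 15.89)
r = 246.48 / 250.1086
r = 0.9855

0.9855


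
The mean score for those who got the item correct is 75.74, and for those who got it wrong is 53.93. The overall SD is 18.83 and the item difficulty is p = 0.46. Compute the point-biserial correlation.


q = 1 - p = 0.54
rpb = ((M1 - M0) / SD) * sqrt(p * q)
rpb = ((75.74 - 53.93) / 18.83) * sqrt(0.46 * 0.54)
rpb = 0.5773

0.5773


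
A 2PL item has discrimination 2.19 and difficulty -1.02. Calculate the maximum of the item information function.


For 2PL, max info at theta = b = -1.02
I_max = a^2 / 4 = 2.19^2 / 4
= 4.7961 / 4
I_max = 1.199

1.199


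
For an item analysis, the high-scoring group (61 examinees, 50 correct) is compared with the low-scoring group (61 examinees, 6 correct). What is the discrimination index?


p_upper = 50/61 = 0.8197
p_lower = 6/61 = 0.0984
D = 0.8197 - 0.0984 = 0.7213

0.7213


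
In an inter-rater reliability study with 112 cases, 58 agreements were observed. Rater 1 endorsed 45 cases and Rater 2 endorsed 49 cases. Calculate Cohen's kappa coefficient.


P_o = 58/112 = 0.517857
P_e = (45*49 + 67*63) / 12544 = 0.512277
kappa = (P_o - P_e) / (1 - P_e)
kappa = (0.517857 - 0.512277) / (1 - 0.512277)
kappa = 0.0114

0.0114
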